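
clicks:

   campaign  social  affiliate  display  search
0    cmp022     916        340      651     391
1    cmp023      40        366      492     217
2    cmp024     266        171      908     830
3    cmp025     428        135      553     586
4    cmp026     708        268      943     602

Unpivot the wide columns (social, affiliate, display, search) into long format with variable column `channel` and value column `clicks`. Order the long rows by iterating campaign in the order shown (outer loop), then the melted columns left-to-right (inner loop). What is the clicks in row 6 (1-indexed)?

20 rows total (5 × 4). Row 6: index ⌊(6-1)/4⌋ = 1 into campaign → cmp023; (6-1) mod 4 = 1 into the melted columns → affiliate.
So row 6 is (cmp023, affiliate, 366); clicks = 366.

366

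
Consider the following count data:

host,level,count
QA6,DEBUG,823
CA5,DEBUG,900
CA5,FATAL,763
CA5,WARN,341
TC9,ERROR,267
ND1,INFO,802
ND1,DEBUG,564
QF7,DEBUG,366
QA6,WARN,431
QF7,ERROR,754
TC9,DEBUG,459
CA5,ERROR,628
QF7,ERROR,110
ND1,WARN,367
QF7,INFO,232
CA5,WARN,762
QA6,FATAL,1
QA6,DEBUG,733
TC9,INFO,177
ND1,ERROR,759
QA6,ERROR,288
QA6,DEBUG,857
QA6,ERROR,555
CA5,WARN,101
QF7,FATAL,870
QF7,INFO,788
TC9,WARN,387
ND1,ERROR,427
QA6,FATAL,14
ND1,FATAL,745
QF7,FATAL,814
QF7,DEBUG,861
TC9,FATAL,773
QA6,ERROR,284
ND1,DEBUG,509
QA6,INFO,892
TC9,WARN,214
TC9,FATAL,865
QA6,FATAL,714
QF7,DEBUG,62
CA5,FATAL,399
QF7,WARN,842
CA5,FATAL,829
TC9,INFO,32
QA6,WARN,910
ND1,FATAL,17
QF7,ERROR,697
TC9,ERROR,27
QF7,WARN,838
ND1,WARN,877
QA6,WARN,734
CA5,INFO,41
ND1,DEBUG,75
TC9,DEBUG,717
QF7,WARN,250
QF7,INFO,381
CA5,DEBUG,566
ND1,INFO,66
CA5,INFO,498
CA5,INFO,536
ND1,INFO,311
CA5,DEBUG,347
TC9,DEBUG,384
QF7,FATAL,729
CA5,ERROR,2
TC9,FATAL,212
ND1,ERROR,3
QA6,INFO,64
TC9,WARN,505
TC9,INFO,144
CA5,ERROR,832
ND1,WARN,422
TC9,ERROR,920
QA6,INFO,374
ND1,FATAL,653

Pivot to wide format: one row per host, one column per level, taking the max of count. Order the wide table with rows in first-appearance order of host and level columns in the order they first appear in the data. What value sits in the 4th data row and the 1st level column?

With rows in first-appearance order of host, row 4 is host=ND1. level columns in first-appearance order: DEBUG, FATAL, WARN, ERROR, INFO; column 1 is DEBUG.
Long rows with host=ND1, level=DEBUG: max(564, 509, 75) = 564.

564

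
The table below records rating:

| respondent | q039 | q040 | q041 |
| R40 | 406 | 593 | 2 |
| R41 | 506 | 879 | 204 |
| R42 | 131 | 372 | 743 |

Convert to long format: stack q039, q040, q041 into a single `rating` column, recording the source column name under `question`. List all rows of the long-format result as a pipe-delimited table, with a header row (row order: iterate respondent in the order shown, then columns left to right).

Each (respondent, column) pair becomes one row: 3 × 3 = 9 rows.
For example, (R40, q039) → rating=406.

| respondent | question | rating |
| R40 | q039 | 406 |
| R40 | q040 | 593 |
| R40 | q041 | 2 |
| R41 | q039 | 506 |
| R41 | q040 | 879 |
| R41 | q041 | 204 |
| R42 | q039 | 131 |
| R42 | q040 | 372 |
| R42 | q041 | 743 |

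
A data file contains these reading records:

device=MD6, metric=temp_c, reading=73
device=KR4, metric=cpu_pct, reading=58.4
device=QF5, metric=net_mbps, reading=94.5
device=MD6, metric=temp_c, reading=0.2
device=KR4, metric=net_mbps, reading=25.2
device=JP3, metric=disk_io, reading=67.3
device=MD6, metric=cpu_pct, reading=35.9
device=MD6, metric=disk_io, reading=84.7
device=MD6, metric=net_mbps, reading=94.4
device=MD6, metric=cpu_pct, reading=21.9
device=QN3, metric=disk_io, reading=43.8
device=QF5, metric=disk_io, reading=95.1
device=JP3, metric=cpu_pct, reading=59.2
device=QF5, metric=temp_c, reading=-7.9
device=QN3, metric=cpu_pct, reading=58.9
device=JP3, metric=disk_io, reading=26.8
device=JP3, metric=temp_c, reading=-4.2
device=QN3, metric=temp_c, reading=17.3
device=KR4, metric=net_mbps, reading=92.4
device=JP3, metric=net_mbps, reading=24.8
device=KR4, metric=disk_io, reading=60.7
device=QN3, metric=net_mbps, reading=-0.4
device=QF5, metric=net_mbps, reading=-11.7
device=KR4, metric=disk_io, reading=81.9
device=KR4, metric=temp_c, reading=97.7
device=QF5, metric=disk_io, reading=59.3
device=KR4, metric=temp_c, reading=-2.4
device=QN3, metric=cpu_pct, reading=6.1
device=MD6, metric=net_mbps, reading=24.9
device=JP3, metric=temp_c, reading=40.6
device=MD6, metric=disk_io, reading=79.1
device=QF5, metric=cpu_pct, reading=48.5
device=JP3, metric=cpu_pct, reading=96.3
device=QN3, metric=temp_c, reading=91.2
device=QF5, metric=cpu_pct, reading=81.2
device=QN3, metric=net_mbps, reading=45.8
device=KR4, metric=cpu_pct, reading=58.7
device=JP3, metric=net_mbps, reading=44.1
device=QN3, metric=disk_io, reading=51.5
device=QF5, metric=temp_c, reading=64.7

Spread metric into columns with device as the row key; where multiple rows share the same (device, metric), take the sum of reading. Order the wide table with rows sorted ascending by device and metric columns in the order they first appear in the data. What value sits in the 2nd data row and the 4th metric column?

With rows sorted ascending by device, row 2 is device=KR4. metric columns in first-appearance order: temp_c, cpu_pct, net_mbps, disk_io; column 4 is disk_io.
Long rows with device=KR4, metric=disk_io: 60.7 + 81.9 = 142.6.

142.6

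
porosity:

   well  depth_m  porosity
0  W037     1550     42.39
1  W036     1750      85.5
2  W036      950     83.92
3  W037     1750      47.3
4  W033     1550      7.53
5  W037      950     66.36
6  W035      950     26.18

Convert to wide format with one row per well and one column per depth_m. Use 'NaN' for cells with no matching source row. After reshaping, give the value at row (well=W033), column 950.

No long-format row has well=W033 and depth_m=950, so the cell is NaN.

NaN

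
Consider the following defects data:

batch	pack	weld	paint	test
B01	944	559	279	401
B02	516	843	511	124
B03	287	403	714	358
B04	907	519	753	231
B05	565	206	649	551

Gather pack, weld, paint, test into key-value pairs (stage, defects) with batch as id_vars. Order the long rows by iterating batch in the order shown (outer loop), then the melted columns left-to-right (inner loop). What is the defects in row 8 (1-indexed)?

124

20 rows total (5 × 4). Row 8: index ⌊(8-1)/4⌋ = 1 into batch → B02; (8-1) mod 4 = 3 into the melted columns → test.
So row 8 is (B02, test, 124); defects = 124.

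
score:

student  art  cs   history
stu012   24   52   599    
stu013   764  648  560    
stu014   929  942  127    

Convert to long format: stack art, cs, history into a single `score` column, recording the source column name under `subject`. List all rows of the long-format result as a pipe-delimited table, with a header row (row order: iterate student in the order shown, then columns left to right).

Each (student, column) pair becomes one row: 3 × 3 = 9 rows.
For example, (stu012, art) → score=24.

| student | subject | score |
| stu012 | art | 24 |
| stu012 | cs | 52 |
| stu012 | history | 599 |
| stu013 | art | 764 |
| stu013 | cs | 648 |
| stu013 | history | 560 |
| stu014 | art | 929 |
| stu014 | cs | 942 |
| stu014 | history | 127 |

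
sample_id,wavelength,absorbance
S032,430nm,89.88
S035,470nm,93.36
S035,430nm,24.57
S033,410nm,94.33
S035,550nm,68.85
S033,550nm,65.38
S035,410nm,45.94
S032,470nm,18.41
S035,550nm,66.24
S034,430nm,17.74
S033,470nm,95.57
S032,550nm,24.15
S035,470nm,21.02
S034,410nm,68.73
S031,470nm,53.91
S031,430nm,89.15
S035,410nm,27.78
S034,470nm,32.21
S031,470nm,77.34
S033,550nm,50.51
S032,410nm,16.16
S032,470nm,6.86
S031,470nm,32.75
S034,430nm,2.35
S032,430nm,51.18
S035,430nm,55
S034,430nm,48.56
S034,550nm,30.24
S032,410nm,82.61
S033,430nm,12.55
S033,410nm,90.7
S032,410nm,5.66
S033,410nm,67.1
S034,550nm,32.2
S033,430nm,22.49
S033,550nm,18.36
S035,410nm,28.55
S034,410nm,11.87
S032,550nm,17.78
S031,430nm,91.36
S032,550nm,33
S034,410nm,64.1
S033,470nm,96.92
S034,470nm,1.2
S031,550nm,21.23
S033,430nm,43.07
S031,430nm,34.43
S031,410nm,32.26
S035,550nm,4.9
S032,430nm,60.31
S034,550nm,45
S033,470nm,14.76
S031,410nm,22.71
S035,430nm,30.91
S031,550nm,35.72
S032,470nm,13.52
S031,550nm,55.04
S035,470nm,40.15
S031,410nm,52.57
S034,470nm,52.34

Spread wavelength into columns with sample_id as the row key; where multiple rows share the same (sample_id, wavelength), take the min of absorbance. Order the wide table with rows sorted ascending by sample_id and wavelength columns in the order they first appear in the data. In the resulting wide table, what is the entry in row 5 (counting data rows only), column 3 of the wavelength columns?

With rows sorted ascending by sample_id, row 5 is sample_id=S035. wavelength columns in first-appearance order: 430nm, 470nm, 410nm, 550nm; column 3 is 410nm.
Long rows with sample_id=S035, wavelength=410nm: min(45.94, 27.78, 28.55) = 27.78.

27.78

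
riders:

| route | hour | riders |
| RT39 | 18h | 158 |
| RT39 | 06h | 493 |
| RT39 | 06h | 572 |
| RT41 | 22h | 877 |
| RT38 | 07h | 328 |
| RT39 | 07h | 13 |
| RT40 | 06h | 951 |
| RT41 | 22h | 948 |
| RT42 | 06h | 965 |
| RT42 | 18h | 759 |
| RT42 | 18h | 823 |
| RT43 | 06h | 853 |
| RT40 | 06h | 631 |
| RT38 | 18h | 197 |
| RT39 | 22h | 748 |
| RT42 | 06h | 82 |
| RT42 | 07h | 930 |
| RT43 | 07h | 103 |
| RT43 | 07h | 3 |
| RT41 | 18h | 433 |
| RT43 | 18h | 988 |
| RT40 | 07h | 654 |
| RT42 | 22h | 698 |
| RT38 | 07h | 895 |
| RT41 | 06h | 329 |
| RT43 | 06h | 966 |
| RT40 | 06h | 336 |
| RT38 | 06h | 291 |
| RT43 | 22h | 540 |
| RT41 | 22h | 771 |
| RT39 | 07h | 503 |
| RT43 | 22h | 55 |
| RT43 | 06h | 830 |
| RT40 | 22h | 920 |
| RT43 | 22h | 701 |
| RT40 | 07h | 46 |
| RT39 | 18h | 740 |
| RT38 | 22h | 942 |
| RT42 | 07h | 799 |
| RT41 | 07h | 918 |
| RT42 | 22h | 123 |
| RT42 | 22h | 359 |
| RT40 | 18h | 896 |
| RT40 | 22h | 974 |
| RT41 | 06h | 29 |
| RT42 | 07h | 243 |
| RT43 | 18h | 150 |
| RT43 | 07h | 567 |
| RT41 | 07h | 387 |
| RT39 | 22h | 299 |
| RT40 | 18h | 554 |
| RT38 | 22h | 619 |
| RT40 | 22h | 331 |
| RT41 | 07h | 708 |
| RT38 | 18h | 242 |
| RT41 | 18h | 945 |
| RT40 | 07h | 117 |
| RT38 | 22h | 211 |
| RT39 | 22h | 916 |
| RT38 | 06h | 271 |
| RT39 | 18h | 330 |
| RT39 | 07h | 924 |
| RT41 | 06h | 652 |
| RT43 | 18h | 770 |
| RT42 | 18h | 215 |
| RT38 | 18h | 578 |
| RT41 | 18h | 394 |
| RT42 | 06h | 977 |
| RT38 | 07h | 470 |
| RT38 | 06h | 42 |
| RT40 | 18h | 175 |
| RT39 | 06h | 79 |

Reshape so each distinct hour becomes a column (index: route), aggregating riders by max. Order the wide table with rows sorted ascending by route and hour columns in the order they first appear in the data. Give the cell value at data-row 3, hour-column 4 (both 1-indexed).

654

With rows sorted ascending by route, row 3 is route=RT40. hour columns in first-appearance order: 18h, 06h, 22h, 07h; column 4 is 07h.
Long rows with route=RT40, hour=07h: max(654, 46, 117) = 654.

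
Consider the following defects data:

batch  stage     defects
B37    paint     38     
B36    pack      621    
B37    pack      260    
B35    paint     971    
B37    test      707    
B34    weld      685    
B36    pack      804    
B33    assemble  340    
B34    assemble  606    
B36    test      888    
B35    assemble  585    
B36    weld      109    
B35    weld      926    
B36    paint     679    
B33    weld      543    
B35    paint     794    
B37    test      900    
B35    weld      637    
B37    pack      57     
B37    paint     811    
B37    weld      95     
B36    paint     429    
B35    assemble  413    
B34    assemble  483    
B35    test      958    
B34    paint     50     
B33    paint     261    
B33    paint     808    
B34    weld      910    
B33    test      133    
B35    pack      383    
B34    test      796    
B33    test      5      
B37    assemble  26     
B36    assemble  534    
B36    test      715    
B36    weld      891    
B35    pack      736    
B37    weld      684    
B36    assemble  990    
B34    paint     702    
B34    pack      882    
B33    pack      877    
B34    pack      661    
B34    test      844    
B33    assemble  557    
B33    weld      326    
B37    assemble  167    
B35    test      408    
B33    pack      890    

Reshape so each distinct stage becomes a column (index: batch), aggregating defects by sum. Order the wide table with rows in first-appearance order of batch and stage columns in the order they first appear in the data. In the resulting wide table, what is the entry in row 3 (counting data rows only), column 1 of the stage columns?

1765

With rows in first-appearance order of batch, row 3 is batch=B35. stage columns in first-appearance order: paint, pack, test, weld, assemble; column 1 is paint.
Long rows with batch=B35, stage=paint: 971 + 794 = 1765.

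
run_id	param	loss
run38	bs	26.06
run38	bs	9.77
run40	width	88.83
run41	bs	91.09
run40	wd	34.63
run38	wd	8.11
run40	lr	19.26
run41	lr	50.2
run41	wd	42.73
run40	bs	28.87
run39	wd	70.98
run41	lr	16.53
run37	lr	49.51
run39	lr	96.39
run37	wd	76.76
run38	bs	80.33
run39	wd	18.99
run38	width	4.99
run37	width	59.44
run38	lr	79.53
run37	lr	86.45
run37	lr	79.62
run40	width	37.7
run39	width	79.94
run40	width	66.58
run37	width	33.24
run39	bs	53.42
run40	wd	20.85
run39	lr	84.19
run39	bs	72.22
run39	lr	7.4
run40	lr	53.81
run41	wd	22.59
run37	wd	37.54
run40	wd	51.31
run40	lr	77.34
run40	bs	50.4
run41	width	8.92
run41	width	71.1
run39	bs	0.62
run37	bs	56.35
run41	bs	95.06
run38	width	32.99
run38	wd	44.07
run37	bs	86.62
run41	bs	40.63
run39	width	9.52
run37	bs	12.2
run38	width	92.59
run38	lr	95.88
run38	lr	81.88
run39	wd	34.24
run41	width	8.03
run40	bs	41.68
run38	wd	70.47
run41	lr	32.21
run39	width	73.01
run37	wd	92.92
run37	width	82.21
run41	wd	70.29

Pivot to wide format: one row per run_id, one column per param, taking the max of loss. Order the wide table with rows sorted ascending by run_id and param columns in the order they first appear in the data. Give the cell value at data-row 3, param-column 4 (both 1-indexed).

96.39

With rows sorted ascending by run_id, row 3 is run_id=run39. param columns in first-appearance order: bs, width, wd, lr; column 4 is lr.
Long rows with run_id=run39, param=lr: max(96.39, 84.19, 7.4) = 96.39.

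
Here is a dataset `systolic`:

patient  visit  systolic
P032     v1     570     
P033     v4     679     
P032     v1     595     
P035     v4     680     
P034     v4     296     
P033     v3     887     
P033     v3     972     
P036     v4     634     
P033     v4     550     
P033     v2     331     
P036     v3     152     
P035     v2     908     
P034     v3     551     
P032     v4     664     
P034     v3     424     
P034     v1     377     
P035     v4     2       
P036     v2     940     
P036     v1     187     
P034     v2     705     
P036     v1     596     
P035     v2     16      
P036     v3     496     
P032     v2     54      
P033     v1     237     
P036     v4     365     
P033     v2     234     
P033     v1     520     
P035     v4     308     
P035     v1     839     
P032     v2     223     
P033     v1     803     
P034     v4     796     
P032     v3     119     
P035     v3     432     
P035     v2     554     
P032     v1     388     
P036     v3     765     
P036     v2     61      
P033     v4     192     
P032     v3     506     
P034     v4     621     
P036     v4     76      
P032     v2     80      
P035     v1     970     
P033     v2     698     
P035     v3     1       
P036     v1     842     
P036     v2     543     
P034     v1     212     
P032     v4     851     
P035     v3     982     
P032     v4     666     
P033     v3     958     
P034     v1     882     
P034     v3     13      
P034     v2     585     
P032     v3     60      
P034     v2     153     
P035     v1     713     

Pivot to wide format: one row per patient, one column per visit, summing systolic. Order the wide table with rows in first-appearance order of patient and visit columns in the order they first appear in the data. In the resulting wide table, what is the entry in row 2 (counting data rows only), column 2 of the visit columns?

1421

With rows in first-appearance order of patient, row 2 is patient=P033. visit columns in first-appearance order: v1, v4, v3, v2; column 2 is v4.
Long rows with patient=P033, visit=v4: 679 + 550 + 192 = 1421.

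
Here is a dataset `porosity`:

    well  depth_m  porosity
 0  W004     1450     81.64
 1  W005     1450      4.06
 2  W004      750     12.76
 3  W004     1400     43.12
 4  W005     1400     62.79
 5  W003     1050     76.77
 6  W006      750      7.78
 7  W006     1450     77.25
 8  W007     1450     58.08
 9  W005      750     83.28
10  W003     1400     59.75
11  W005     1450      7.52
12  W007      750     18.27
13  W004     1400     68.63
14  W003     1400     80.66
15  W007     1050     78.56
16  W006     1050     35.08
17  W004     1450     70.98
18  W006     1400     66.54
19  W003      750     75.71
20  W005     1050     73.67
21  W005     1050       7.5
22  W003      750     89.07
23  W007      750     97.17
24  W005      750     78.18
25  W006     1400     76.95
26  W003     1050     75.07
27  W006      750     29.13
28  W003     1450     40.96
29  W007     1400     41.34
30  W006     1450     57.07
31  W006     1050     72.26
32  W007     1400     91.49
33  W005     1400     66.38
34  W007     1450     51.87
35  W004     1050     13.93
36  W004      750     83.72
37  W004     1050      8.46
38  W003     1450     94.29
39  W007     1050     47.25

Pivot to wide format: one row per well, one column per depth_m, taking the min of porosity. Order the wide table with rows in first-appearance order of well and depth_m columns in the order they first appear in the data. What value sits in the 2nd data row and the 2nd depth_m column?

With rows in first-appearance order of well, row 2 is well=W005. depth_m columns in first-appearance order: 1450, 750, 1400, 1050; column 2 is 750.
Long rows with well=W005, depth_m=750: min(83.28, 78.18) = 78.18.

78.18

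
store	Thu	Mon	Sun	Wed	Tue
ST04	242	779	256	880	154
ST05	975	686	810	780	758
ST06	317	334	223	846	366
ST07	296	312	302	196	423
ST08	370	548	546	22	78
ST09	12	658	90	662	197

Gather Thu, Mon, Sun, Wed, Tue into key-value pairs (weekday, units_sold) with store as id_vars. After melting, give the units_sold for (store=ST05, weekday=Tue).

758

Unpivoting turns each (store, wide-column) pair into one long row.
The wide cell at row ST05, column Tue holds 758, so the long row (ST05, Tue) has units_sold=758.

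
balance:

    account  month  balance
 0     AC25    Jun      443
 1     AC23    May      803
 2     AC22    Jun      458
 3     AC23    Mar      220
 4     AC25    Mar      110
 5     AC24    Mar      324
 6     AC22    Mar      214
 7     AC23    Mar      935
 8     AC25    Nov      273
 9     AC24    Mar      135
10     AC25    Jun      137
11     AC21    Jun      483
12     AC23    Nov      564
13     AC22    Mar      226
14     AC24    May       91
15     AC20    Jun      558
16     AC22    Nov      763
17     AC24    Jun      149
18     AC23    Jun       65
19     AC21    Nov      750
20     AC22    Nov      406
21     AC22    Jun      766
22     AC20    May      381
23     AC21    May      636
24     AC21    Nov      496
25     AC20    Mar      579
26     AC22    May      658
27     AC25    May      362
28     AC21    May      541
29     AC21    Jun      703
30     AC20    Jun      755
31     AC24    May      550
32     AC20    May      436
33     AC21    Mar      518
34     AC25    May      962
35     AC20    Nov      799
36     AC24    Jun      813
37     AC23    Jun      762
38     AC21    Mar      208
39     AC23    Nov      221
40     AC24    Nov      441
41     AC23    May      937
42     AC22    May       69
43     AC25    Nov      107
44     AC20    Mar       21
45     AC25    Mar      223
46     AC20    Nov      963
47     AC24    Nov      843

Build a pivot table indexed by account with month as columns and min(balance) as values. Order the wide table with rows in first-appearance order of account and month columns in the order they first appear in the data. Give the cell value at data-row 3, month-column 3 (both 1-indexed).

With rows in first-appearance order of account, row 3 is account=AC22. month columns in first-appearance order: Jun, May, Mar, Nov; column 3 is Mar.
Long rows with account=AC22, month=Mar: min(214, 226) = 214.

214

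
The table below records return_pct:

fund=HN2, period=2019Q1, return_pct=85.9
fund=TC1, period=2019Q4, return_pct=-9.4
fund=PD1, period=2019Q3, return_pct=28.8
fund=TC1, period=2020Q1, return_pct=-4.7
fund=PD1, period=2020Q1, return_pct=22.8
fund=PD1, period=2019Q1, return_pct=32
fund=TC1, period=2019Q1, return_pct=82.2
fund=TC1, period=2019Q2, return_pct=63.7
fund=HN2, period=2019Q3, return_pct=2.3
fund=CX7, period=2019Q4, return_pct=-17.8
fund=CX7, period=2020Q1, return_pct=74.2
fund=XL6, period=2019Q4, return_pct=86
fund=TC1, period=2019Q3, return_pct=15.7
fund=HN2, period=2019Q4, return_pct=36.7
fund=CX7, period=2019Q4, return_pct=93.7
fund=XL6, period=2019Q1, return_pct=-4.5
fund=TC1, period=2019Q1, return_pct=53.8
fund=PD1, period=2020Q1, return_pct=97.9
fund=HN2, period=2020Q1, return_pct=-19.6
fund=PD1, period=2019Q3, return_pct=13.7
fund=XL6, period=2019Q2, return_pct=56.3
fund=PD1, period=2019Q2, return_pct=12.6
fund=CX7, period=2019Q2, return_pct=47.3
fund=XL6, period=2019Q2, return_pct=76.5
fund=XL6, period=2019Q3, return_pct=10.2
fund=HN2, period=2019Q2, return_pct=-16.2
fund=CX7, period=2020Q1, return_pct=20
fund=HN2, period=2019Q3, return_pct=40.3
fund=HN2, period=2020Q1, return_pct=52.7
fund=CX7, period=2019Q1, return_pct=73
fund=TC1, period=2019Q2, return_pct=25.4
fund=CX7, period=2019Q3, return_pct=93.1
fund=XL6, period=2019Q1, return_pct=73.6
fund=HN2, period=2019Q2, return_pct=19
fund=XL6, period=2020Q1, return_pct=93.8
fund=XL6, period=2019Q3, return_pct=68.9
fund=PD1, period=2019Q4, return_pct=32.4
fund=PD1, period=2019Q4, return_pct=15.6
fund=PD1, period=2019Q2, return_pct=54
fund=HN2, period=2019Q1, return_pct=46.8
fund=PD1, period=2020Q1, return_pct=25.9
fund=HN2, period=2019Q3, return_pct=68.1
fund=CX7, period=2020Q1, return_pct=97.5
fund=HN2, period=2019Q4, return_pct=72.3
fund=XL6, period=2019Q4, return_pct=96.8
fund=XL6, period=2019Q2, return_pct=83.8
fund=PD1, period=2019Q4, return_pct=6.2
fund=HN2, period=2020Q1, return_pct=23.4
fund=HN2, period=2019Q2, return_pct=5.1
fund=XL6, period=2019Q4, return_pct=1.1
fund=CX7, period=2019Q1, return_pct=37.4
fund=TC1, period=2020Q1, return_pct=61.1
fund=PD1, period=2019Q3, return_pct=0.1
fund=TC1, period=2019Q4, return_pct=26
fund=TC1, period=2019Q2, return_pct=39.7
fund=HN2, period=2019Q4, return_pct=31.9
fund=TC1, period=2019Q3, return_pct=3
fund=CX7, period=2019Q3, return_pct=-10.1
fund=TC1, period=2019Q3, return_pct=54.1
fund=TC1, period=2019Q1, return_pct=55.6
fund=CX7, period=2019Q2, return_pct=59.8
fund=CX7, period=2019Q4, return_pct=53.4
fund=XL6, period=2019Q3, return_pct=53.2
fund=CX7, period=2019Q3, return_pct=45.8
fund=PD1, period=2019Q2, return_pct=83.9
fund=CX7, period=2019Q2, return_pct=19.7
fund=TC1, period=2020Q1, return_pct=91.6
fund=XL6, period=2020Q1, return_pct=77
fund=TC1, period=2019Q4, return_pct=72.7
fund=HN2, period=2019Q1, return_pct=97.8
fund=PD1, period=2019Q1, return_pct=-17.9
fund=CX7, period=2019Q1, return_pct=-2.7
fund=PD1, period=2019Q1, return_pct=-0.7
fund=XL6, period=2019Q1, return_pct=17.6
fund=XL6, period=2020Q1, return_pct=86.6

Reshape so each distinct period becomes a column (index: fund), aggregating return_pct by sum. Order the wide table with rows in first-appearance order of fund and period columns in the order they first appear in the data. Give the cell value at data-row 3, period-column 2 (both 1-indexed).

54.2

With rows in first-appearance order of fund, row 3 is fund=PD1. period columns in first-appearance order: 2019Q1, 2019Q4, 2019Q3, 2020Q1, 2019Q2; column 2 is 2019Q4.
Long rows with fund=PD1, period=2019Q4: 32.4 + 15.6 + 6.2 = 54.2.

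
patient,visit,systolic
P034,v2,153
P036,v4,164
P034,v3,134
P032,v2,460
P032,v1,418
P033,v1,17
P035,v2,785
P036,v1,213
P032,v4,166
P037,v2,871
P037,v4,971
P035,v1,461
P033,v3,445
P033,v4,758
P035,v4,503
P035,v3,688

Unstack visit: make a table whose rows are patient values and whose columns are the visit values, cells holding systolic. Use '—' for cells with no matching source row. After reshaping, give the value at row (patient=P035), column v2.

785

The long row with patient=P035, visit=v2 has systolic=785.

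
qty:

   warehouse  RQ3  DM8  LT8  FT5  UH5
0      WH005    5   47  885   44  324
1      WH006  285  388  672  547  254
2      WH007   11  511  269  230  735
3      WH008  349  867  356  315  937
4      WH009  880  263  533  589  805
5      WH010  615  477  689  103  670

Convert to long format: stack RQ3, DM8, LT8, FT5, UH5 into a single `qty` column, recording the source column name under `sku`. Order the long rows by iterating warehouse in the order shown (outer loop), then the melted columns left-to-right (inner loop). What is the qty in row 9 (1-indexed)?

30 rows total (6 × 5). Row 9: index ⌊(9-1)/5⌋ = 1 into warehouse → WH006; (9-1) mod 5 = 3 into the melted columns → FT5.
So row 9 is (WH006, FT5, 547); qty = 547.

547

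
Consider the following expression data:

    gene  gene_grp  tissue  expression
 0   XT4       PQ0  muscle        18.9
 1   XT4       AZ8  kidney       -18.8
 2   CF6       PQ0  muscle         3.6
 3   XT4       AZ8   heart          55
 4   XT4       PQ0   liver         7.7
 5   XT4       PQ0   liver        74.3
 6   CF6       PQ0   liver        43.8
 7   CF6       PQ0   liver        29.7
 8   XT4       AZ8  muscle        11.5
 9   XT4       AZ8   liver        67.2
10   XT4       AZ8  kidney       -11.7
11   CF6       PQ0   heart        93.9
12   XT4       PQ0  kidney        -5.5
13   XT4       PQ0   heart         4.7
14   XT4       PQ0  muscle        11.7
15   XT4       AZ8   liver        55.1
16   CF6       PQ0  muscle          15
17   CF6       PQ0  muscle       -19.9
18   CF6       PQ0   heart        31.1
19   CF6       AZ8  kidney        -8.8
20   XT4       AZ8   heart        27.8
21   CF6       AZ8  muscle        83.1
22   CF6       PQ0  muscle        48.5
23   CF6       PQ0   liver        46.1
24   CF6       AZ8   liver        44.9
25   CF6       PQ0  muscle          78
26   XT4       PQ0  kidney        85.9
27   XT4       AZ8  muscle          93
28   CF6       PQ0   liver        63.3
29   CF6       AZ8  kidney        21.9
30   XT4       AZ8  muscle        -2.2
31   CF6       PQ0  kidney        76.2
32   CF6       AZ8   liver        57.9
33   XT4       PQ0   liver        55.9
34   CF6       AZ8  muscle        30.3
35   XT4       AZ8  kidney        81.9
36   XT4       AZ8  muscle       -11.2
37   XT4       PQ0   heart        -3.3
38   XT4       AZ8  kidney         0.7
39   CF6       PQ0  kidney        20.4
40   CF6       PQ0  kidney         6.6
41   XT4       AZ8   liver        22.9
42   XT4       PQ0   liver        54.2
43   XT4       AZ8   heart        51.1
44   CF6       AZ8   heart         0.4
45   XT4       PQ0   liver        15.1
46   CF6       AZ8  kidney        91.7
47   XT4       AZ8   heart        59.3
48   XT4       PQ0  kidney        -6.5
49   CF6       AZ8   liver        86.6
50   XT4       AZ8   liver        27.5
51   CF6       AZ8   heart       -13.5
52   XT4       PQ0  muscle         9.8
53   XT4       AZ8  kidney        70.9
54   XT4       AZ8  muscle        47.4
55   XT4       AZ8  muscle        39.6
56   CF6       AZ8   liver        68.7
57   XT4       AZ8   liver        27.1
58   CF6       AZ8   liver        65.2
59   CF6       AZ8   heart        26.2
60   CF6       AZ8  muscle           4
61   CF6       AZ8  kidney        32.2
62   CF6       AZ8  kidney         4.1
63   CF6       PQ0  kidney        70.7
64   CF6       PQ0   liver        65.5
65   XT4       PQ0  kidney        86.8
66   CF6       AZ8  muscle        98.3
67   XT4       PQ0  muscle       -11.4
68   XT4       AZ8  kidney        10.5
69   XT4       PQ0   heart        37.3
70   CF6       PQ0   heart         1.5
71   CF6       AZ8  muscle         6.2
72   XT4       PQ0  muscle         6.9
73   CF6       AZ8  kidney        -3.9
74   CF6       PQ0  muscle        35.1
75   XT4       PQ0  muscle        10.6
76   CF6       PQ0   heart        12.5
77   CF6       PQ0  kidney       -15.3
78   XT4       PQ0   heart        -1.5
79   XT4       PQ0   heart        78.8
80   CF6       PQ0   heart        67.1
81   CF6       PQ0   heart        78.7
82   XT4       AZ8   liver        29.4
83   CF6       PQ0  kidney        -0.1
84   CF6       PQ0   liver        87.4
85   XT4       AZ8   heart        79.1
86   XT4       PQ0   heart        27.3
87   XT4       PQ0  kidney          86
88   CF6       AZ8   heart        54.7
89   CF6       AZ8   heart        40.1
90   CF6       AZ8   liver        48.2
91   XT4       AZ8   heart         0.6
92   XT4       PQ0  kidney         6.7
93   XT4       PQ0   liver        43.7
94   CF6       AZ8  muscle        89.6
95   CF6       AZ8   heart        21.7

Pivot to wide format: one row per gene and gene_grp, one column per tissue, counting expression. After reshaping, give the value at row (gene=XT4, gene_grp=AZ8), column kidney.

Rows with gene=XT4, gene_grp=AZ8 and tissue=kidney: expression values are -18.8, -11.7, 81.9, 0.7, 70.9, 10.5.
6 rows match — count = 6.

6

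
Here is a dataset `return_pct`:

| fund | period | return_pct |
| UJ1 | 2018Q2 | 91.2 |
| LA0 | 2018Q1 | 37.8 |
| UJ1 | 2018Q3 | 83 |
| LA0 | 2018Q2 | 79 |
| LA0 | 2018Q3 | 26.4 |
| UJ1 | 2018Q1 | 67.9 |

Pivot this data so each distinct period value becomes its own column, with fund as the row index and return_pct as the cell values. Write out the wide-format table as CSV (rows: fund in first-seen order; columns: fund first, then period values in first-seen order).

Columns: fund plus the 3 distinct period values (2018Q2, 2018Q1, 2018Q3).
For example, row UJ1 column 2018Q2 takes return_pct=91.2 from the long row (UJ1, 2018Q2).

fund,2018Q2,2018Q1,2018Q3
UJ1,91.2,67.9,83
LA0,79,37.8,26.4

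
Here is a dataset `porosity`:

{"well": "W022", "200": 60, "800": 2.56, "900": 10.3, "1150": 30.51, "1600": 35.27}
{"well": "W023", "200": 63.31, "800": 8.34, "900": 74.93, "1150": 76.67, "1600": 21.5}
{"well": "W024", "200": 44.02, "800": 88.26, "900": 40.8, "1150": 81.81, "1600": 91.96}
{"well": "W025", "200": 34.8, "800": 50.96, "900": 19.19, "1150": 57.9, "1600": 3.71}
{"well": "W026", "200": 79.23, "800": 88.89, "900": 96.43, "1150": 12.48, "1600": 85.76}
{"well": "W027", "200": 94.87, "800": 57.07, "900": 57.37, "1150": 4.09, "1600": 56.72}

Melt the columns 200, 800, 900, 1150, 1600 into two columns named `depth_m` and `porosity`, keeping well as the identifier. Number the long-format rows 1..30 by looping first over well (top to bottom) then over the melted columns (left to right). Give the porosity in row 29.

4.09

30 rows total (6 × 5). Row 29: index ⌊(29-1)/5⌋ = 5 into well → W027; (29-1) mod 5 = 3 into the melted columns → 1150.
So row 29 is (W027, 1150, 4.09); porosity = 4.09.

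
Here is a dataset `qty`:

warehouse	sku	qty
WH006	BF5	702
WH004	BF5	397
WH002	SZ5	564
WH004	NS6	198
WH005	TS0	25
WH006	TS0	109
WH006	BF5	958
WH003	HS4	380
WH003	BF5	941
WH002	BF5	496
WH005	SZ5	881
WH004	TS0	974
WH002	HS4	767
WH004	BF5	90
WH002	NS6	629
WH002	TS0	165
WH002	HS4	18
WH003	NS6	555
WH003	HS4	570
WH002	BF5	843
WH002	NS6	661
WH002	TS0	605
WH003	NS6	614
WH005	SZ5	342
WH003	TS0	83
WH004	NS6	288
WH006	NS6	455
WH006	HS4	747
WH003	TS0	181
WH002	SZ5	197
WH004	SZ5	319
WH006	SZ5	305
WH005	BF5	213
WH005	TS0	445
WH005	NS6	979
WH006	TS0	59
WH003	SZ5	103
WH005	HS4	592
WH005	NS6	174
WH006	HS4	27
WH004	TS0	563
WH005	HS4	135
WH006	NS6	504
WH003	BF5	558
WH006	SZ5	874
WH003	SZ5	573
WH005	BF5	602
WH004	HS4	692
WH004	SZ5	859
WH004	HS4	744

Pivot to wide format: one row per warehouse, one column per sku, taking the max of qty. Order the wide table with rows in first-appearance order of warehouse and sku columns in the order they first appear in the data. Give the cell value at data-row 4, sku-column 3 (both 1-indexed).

With rows in first-appearance order of warehouse, row 4 is warehouse=WH005. sku columns in first-appearance order: BF5, SZ5, NS6, TS0, HS4; column 3 is NS6.
Long rows with warehouse=WH005, sku=NS6: max(979, 174) = 979.

979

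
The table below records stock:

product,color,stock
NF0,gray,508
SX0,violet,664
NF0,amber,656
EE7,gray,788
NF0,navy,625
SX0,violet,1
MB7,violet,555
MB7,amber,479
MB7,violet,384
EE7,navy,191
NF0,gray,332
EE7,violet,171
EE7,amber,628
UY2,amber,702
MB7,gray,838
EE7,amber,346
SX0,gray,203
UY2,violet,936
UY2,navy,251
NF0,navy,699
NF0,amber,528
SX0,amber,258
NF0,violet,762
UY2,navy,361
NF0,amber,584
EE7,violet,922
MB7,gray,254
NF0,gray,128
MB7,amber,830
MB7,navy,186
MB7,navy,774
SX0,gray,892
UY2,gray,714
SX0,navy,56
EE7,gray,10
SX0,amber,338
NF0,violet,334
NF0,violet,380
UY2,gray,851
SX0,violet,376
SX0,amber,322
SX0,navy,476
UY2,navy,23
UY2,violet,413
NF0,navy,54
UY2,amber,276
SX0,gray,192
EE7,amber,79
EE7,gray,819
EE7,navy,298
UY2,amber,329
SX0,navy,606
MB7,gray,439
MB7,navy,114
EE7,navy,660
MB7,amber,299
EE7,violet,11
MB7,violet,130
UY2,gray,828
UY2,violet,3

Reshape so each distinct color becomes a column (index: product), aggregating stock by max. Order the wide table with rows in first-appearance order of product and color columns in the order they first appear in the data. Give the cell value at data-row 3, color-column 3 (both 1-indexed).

628

With rows in first-appearance order of product, row 3 is product=EE7. color columns in first-appearance order: gray, violet, amber, navy; column 3 is amber.
Long rows with product=EE7, color=amber: max(628, 346, 79) = 628.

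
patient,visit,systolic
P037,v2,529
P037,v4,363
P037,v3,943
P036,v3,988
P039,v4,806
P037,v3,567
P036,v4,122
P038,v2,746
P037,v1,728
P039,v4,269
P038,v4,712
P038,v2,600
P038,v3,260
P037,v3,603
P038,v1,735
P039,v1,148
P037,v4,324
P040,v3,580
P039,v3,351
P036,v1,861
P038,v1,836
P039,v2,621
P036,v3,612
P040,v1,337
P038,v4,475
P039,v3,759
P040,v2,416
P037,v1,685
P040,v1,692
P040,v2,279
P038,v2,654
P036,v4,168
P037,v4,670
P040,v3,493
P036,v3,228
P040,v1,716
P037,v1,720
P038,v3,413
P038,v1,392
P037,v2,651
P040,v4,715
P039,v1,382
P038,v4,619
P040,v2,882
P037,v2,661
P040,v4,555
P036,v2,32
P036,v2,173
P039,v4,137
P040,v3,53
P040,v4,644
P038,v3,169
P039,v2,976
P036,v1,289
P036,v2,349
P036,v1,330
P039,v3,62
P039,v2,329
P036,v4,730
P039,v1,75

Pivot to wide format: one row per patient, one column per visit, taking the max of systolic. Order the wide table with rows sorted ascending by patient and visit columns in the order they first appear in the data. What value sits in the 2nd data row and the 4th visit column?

728

With rows sorted ascending by patient, row 2 is patient=P037. visit columns in first-appearance order: v2, v4, v3, v1; column 4 is v1.
Long rows with patient=P037, visit=v1: max(728, 685, 720) = 728.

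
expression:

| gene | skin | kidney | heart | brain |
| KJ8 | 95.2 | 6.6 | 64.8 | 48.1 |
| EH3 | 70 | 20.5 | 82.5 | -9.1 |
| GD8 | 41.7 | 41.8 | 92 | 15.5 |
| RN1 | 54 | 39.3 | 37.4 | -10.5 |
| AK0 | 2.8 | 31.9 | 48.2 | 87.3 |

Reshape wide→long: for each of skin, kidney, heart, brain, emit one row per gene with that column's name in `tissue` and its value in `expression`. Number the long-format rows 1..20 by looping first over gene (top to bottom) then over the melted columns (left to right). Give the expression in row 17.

20 rows total (5 × 4). Row 17: index ⌊(17-1)/4⌋ = 4 into gene → AK0; (17-1) mod 4 = 0 into the melted columns → skin.
So row 17 is (AK0, skin, 2.8); expression = 2.8.

2.8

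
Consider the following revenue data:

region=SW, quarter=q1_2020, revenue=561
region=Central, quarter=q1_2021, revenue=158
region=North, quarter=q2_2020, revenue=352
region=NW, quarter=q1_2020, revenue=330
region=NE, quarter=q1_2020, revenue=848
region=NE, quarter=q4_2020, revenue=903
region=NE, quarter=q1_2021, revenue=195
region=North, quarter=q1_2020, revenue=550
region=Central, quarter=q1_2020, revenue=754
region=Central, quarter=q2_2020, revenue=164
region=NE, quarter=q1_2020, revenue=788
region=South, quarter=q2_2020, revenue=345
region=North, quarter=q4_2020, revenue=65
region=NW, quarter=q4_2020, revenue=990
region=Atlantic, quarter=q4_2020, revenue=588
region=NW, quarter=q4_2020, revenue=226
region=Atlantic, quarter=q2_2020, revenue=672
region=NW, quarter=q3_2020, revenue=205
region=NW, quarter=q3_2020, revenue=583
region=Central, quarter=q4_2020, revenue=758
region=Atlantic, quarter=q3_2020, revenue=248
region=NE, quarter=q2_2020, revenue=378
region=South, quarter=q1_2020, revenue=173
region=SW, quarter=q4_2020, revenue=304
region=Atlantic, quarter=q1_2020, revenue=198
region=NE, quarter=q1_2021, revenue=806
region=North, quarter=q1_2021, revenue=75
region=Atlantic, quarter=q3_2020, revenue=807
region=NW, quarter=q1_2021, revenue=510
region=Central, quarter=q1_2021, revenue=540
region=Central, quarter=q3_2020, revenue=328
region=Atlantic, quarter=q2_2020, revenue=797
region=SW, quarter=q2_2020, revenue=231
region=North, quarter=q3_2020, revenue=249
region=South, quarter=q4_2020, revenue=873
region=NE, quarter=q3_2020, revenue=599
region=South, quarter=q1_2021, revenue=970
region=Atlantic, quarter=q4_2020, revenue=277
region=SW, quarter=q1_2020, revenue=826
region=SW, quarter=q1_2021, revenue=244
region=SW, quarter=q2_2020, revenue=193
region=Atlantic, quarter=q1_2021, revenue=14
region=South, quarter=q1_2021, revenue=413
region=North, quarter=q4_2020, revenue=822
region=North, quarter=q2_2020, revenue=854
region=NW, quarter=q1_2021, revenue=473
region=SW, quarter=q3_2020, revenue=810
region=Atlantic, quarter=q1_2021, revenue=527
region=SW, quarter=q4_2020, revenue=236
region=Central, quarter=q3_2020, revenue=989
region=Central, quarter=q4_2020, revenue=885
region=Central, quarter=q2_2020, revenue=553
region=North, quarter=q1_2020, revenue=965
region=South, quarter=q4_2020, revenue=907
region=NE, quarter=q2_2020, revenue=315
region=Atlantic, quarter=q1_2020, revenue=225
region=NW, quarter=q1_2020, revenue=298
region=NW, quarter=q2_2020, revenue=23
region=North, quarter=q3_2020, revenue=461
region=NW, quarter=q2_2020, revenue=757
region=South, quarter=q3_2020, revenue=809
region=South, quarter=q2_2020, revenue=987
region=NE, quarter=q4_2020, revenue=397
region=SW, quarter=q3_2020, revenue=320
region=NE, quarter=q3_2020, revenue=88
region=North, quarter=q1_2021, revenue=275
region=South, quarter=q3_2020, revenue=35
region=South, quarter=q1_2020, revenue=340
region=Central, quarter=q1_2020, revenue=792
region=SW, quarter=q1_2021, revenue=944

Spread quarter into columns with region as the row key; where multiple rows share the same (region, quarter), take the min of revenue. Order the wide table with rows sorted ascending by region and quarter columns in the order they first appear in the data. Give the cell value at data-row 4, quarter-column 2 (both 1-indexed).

With rows sorted ascending by region, row 4 is region=NW. quarter columns in first-appearance order: q1_2020, q1_2021, q2_2020, q4_2020, q3_2020; column 2 is q1_2021.
Long rows with region=NW, quarter=q1_2021: min(510, 473) = 473.

473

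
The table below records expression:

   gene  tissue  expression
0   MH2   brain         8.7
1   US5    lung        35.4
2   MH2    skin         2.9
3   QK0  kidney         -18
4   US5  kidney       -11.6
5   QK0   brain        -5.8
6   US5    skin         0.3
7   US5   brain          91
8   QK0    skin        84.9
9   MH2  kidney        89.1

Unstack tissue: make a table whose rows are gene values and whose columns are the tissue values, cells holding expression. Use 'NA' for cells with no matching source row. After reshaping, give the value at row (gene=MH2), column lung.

No long-format row has gene=MH2 and tissue=lung, so the cell is NA.

NA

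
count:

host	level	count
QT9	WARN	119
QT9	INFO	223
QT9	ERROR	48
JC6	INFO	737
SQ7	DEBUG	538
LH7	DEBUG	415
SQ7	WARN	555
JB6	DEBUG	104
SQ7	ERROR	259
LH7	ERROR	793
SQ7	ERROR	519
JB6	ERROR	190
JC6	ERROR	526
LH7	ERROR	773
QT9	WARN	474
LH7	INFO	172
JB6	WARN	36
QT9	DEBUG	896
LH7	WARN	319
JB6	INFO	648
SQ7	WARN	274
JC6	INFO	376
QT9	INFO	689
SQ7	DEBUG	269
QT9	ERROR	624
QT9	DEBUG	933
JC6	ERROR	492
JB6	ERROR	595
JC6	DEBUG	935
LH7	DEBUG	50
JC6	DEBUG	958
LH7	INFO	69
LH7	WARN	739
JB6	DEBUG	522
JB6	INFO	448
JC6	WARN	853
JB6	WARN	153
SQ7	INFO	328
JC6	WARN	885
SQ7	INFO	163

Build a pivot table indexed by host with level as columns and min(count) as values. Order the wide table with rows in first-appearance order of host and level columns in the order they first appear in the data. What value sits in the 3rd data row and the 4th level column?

With rows in first-appearance order of host, row 3 is host=SQ7. level columns in first-appearance order: WARN, INFO, ERROR, DEBUG; column 4 is DEBUG.
Long rows with host=SQ7, level=DEBUG: min(538, 269) = 269.

269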